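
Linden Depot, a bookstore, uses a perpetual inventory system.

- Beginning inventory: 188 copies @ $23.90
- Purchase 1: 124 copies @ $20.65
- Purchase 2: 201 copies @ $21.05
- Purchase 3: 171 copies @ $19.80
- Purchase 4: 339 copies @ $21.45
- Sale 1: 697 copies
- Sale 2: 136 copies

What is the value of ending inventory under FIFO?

Ending inventory = $4,075.50

Sale 1 (697) [FIFO — oldest first]: 188 @ $23.90 + 124 @ $20.65 + 201 @ $21.05 + 171 @ $19.80 + 13 @ $21.45 = $14,949.50
Sale 2 (136) [FIFO — oldest first]: 136 @ $21.45 = $2,917.20
Total COGS = $14,949.50 + $2,917.20 = $17,866.70
Ending inventory: 190 @ $21.45 = $4,075.50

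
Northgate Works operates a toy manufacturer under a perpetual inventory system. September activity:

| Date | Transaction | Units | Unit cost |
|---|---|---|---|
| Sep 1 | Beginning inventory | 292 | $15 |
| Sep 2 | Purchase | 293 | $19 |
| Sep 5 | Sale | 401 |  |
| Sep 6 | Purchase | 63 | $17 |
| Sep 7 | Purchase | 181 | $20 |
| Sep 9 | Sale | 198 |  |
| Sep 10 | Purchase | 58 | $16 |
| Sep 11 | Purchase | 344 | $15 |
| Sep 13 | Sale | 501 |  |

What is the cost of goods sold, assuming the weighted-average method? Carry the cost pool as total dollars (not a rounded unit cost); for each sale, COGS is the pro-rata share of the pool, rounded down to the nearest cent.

After Sep 1: 292 on hand, pool $4,380.00 (≈ $15.0000 each)
After Sep 2: 585 on hand, pool $9,947.00 (≈ $17.0034 each)
Sep 5, sell 401: 401/585 × $9,947.00 → $6,818.37
After Sep 6: 247 on hand, pool $4,199.63 (≈ $17.0026 each)
After Sep 7: 428 on hand, pool $7,819.63 (≈ $18.2702 each)
Sep 9, sell 198: 198/428 × $7,819.63 → $3,617.49
After Sep 10: 288 on hand, pool $5,130.14 (≈ $17.8130 each)
After Sep 11: 632 on hand, pool $10,290.14 (≈ $16.2819 each)
Sep 13, sell 501: 501/632 × $10,290.14 → $8,157.21
Total COGS = $6,818.37 + $3,617.49 + $8,157.21 = $18,593.07
Ending inventory (cost pool remaining) = $2,132.93

COGS = $18,593.07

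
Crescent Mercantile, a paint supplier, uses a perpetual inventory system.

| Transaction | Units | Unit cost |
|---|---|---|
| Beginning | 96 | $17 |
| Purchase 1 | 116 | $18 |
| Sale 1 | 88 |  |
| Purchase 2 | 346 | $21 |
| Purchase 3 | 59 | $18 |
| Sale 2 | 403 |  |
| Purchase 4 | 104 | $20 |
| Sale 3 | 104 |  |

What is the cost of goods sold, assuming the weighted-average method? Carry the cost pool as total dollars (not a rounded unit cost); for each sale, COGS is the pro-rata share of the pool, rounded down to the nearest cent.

After Beginning: 96 on hand, pool $1,632.00 (≈ $17.0000 each)
After Purchase 1: 212 on hand, pool $3,720.00 (≈ $17.5472 each)
Sale 1, sell 88: 88/212 × $3,720.00 → $1,544.15
After Purchase 2: 470 on hand, pool $9,441.85 (≈ $20.0890 each)
After Purchase 3: 529 on hand, pool $10,503.85 (≈ $19.8560 each)
Sale 2, sell 403: 403/529 × $10,503.85 → $8,001.98
After Purchase 4: 230 on hand, pool $4,581.87 (≈ $19.9212 each)
Sale 3, sell 104: 104/230 × $4,581.87 → $2,071.80
Total COGS = $1,544.15 + $8,001.98 + $2,071.80 = $11,617.93
Ending inventory (cost pool remaining) = $2,510.07

COGS = $11,617.93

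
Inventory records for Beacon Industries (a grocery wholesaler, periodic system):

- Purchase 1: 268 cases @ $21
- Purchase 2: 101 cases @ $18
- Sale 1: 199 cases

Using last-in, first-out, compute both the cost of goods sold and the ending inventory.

Sale 1 (199) [LIFO — newest first]: 101 @ $18 + 98 @ $21 = $3,876
Ending inventory: 170 @ $21 = $3,570
Check: goods available $7,446 = COGS $3,876 + ending $3,570

COGS = $3,876; ending inventory = $3,570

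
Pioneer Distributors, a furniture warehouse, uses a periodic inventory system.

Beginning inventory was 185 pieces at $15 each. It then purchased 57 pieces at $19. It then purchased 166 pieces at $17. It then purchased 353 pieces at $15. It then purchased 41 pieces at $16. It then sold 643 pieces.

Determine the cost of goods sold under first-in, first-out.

Sale 1 (643) [FIFO — oldest first]: 185 @ $15 + 57 @ $19 + 166 @ $17 + 235 @ $15 = $10,205
Ending inventory: 118 @ $15 + 41 @ $16 = $2,426

COGS = $10,205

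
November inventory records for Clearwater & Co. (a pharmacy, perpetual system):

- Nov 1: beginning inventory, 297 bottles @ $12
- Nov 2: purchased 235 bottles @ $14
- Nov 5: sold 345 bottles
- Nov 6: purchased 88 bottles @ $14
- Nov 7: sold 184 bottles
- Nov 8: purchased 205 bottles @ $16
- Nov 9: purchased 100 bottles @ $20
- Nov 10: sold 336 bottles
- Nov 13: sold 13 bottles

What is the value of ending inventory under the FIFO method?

Nov 5, 345 sold [FIFO — oldest first]: 297 @ $12 + 48 @ $14 = $4,236
Nov 7, 184 sold [FIFO — oldest first]: 184 @ $14 = $2,576
Nov 10, 336 sold [FIFO — oldest first]: 3 @ $14 + 88 @ $14 + 205 @ $16 + 40 @ $20 = $5,354
Nov 13, 13 sold [FIFO — oldest first]: 13 @ $20 = $260
Total COGS = $4,236 + $2,576 + $5,354 + $260 = $12,426
Ending inventory: 47 @ $20 = $940

Ending inventory = $940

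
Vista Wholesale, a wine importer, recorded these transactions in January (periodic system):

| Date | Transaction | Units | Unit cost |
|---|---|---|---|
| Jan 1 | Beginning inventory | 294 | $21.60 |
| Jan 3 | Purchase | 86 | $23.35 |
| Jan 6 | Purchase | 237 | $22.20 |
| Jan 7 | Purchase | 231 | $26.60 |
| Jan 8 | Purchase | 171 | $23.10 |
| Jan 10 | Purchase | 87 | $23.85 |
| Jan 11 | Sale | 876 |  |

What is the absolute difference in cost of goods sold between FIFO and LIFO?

$410.25

FIFO COGS: 294 @ $21.60 + 86 @ $23.35 + 237 @ $22.20 + 231 @ $26.60 + 28 @ $23.10 = $20,411.30
LIFO COGS: 87 @ $23.85 + 171 @ $23.10 + 231 @ $26.60 + 237 @ $22.20 + 86 @ $23.35 + 64 @ $21.60 = $20,821.55
Difference = |$20,411.30 − $20,821.55| = $410.25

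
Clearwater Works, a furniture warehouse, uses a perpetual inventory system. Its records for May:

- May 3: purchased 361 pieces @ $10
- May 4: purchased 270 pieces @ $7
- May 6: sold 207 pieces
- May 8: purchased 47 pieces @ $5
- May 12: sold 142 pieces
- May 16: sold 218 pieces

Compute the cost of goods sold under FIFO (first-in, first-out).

May 6, 207 sold [FIFO — oldest first]: 207 @ $10 = $2,070
May 12, 142 sold [FIFO — oldest first]: 142 @ $10 = $1,420
May 16, 218 sold [FIFO — oldest first]: 12 @ $10 + 206 @ $7 = $1,562
Total COGS = $2,070 + $1,420 + $1,562 = $5,052
Ending inventory: 64 @ $7 + 47 @ $5 = $683
Check: goods available $5,735 = COGS $5,052 + ending $683

COGS = $5,052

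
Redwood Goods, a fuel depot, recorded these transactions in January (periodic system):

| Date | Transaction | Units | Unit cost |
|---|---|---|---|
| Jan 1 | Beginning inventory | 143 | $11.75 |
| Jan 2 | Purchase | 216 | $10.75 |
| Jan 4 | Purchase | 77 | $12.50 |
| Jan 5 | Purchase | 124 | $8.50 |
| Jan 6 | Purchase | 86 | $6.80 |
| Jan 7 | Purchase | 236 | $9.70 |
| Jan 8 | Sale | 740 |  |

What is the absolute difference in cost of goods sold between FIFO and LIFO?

FIFO COGS: 143 @ $11.75 + 216 @ $10.75 + 77 @ $12.50 + 124 @ $8.50 + 86 @ $6.80 + 94 @ $9.70 = $7,515.35
LIFO COGS: 236 @ $9.70 + 86 @ $6.80 + 124 @ $8.50 + 77 @ $12.50 + 216 @ $10.75 + 1 @ $11.75 = $7,224.25
Difference = |$7,515.35 − $7,224.25| = $291.10

$291.10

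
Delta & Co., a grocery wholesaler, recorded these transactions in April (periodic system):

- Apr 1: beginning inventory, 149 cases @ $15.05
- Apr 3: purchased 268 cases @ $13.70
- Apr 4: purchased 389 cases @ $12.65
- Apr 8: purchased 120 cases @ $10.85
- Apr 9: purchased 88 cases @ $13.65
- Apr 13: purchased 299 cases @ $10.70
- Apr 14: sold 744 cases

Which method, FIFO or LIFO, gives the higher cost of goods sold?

FIFO

FIFO COGS: 149 @ $15.05 + 268 @ $13.70 + 327 @ $12.65 = $10,050.60
LIFO COGS: 299 @ $10.70 + 88 @ $13.65 + 120 @ $10.85 + 237 @ $12.65 = $8,700.55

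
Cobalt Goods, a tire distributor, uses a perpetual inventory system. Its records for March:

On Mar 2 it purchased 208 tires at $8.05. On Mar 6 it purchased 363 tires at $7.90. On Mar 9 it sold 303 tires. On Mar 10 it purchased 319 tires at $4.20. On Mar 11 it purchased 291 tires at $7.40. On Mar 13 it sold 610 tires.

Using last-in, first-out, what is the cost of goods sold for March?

Mar 9, 303 sold [LIFO — newest first]: 303 @ $7.90 = $2,393.70
Mar 13, 610 sold [LIFO — newest first]: 291 @ $7.40 + 319 @ $4.20 = $3,493.20
Total COGS = $2,393.70 + $3,493.20 = $5,886.90
Ending inventory: 208 @ $8.05 + 60 @ $7.90 = $2,148.40

COGS = $5,886.90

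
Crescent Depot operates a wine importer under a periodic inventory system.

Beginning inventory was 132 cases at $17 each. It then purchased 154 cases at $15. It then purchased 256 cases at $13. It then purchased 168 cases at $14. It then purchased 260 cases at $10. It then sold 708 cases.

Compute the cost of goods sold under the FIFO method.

COGS = $10,206

Sale 1 (708) [FIFO — oldest first]: 132 @ $17 + 154 @ $15 + 256 @ $13 + 166 @ $14 = $10,206
Ending inventory: 2 @ $14 + 260 @ $10 = $2,628
Check: goods available $12,834 = COGS $10,206 + ending $2,628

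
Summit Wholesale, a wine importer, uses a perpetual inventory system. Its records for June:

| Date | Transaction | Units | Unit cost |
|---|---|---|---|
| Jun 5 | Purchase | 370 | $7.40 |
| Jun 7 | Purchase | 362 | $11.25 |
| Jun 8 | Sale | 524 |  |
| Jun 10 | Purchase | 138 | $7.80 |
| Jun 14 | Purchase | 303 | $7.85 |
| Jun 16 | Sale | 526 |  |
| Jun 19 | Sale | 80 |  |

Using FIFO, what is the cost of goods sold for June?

COGS = $9,927.90

Jun 8, 524 sold [FIFO — oldest first]: 370 @ $7.40 + 154 @ $11.25 = $4,470.50
Jun 16, 526 sold [FIFO — oldest first]: 208 @ $11.25 + 138 @ $7.80 + 180 @ $7.85 = $4,829.40
Jun 19, 80 sold [FIFO — oldest first]: 80 @ $7.85 = $628.00
Total COGS = $4,470.50 + $4,829.40 + $628.00 = $9,927.90
Ending inventory: 43 @ $7.85 = $337.55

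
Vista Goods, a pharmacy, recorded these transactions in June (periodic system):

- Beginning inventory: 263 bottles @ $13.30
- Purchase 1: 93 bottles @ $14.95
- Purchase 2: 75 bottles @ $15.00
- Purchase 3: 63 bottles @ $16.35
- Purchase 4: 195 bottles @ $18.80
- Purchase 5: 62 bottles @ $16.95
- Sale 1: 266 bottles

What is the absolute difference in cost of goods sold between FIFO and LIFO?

$1,321.30

FIFO COGS: 263 @ $13.30 + 3 @ $14.95 = $3,542.75
LIFO COGS: 62 @ $16.95 + 195 @ $18.80 + 9 @ $16.35 = $4,864.05
Difference = |$3,542.75 − $4,864.05| = $1,321.30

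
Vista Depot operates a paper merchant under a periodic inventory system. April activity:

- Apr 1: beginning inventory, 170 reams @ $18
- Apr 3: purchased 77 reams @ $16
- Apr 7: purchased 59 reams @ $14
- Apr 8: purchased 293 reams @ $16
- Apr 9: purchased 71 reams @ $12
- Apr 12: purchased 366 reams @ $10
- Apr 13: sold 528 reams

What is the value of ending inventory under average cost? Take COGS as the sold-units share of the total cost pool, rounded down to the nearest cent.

Ending inventory = $7,020.80

Apr 13, sell 528: 528/1036 × $14,318.00 → $7,297.20
Ending inventory (cost pool remaining) = $7,020.80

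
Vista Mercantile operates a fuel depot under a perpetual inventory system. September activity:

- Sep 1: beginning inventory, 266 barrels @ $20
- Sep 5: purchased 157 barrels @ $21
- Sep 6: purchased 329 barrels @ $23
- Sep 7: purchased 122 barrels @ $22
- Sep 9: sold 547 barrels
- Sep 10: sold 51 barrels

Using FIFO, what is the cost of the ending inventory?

Ending inventory = $6,226

Sep 9, 547 sold [FIFO — oldest first]: 266 @ $20 + 157 @ $21 + 124 @ $23 = $11,469
Sep 10, 51 sold [FIFO — oldest first]: 51 @ $23 = $1,173
Total COGS = $11,469 + $1,173 = $12,642
Ending inventory: 154 @ $23 + 122 @ $22 = $6,226
Check: goods available $18,868 = COGS $12,642 + ending $6,226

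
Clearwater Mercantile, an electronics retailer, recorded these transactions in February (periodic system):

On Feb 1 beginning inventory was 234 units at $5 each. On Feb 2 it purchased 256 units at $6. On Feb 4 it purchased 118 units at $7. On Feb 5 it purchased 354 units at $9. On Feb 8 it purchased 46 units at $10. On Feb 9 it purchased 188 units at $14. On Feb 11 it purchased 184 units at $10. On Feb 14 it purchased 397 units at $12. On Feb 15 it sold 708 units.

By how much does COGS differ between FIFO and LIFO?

FIFO COGS: 234 @ $5 + 256 @ $6 + 118 @ $7 + 100 @ $9 = $4,432
LIFO COGS: 397 @ $12 + 184 @ $10 + 127 @ $14 = $8,382
Difference = |$4,432 − $8,382| = $3,950

$3,950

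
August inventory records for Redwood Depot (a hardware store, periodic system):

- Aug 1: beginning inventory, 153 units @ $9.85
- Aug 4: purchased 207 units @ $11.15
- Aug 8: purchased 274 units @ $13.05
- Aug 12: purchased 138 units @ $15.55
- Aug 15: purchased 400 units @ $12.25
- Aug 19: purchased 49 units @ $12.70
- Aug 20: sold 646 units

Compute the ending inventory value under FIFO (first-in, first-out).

Aug 20, 646 sold [FIFO — oldest first]: 153 @ $9.85 + 207 @ $11.15 + 274 @ $13.05 + 12 @ $15.55 = $7,577.40
Ending inventory: 126 @ $15.55 + 400 @ $12.25 + 49 @ $12.70 = $7,481.60
Check: goods available $15,059.00 = COGS $7,577.40 + ending $7,481.60

Ending inventory = $7,481.60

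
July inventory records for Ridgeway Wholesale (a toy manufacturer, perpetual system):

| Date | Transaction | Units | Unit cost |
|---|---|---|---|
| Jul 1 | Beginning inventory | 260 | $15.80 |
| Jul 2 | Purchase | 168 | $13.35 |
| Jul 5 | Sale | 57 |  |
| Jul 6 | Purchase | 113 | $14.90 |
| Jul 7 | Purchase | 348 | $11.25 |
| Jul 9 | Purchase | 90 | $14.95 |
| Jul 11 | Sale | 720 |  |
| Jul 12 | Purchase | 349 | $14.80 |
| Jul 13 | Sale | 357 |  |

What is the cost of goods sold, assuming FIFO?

Jul 5, 57 sold [FIFO — oldest first]: 57 @ $15.80 = $900.60
Jul 11, 720 sold [FIFO — oldest first]: 203 @ $15.80 + 168 @ $13.35 + 113 @ $14.90 + 236 @ $11.25 = $9,788.90
Jul 13, 357 sold [FIFO — oldest first]: 112 @ $11.25 + 90 @ $14.95 + 155 @ $14.80 = $4,899.50
Total COGS = $900.60 + $9,788.90 + $4,899.50 = $15,589.00
Ending inventory: 194 @ $14.80 = $2,871.20

COGS = $15,589.00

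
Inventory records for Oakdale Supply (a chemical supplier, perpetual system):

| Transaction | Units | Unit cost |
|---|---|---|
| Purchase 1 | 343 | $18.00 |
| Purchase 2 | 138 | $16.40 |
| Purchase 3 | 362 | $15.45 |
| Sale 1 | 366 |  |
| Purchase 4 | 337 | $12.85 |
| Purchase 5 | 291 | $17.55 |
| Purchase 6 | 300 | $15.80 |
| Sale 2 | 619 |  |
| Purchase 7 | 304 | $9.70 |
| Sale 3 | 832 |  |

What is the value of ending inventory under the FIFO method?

Sale 1 (366) [FIFO — oldest first]: 343 @ $18.00 + 23 @ $16.40 = $6,551.20
Sale 2 (619) [FIFO — oldest first]: 115 @ $16.40 + 362 @ $15.45 + 142 @ $12.85 = $9,303.60
Sale 3 (832) [FIFO — oldest first]: 195 @ $12.85 + 291 @ $17.55 + 300 @ $15.80 + 46 @ $9.70 = $12,799.00
Total COGS = $6,551.20 + $9,303.60 + $12,799.00 = $28,653.80
Ending inventory: 258 @ $9.70 = $2,502.60

Ending inventory = $2,502.60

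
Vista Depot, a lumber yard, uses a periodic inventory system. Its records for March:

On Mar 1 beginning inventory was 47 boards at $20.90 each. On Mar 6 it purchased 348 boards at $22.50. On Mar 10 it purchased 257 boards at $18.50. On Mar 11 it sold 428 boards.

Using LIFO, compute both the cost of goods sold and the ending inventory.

COGS = $8,602.00; ending inventory = $4,964.80

Mar 11, 428 sold [LIFO — newest first]: 257 @ $18.50 + 171 @ $22.50 = $8,602.00
Ending inventory: 47 @ $20.90 + 177 @ $22.50 = $4,964.80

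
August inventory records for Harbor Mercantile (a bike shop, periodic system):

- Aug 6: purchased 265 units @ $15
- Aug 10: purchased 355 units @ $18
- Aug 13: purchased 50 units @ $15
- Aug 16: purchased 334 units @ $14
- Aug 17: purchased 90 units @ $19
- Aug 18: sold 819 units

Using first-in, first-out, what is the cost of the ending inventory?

Aug 18, 819 sold [FIFO — oldest first]: 265 @ $15 + 355 @ $18 + 50 @ $15 + 149 @ $14 = $13,201
Ending inventory: 185 @ $14 + 90 @ $19 = $4,300
Check: goods available $17,501 = COGS $13,201 + ending $4,300

Ending inventory = $4,300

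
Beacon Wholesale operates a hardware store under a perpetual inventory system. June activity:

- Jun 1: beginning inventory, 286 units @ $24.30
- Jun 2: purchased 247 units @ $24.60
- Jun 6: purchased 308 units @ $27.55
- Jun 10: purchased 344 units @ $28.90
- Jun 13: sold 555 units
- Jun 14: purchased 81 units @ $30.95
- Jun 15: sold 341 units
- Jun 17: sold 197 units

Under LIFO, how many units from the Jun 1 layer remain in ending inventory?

Jun 13, 555 sold [LIFO — newest first]: 344 @ $28.90 + 211 @ $27.55 = $15,754.65
Jun 15, 341 sold [LIFO — newest first]: 81 @ $30.95 + 97 @ $27.55 + 163 @ $24.60 = $9,189.10
Jun 17, 197 sold [LIFO — newest first]: 84 @ $24.60 + 113 @ $24.30 = $4,812.30
Total COGS = $15,754.65 + $9,189.10 + $4,812.30 = $29,756.05
Ending inventory: 173 @ $24.30 = $4,203.90
Check: goods available $33,959.95 = COGS $29,756.05 + ending $4,203.90

173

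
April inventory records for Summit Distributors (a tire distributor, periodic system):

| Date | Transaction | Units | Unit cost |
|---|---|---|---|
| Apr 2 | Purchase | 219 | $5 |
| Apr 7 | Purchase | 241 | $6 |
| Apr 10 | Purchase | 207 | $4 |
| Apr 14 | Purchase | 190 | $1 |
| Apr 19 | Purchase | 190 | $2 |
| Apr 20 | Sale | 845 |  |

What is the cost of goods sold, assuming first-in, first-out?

COGS = $3,547

Apr 20, 845 sold [FIFO — oldest first]: 219 @ $5 + 241 @ $6 + 207 @ $4 + 178 @ $1 = $3,547
Ending inventory: 12 @ $1 + 190 @ $2 = $392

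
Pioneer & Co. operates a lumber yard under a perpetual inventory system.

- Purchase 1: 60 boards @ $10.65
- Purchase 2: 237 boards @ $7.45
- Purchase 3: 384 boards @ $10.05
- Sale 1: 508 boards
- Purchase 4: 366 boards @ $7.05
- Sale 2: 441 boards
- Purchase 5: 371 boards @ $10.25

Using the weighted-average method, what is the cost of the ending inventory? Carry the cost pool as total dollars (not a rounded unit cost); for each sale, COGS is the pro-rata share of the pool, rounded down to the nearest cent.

After Purchase 1: 60 on hand, pool $639.00 (≈ $10.6500 each)
After Purchase 2: 297 on hand, pool $2,404.65 (≈ $8.0965 each)
After Purchase 3: 681 on hand, pool $6,263.85 (≈ $9.1980 each)
Sale 1, sell 508: 508/681 × $6,263.85 → $4,672.59
After Purchase 4: 539 on hand, pool $4,171.56 (≈ $7.7394 each)
Sale 2, sell 441: 441/539 × $4,171.56 → $3,413.09
After Purchase 5: 469 on hand, pool $4,561.22 (≈ $9.7254 each)
Total COGS = $4,672.59 + $3,413.09 = $8,085.68
Ending inventory (cost pool remaining) = $4,561.22

Ending inventory = $4,561.22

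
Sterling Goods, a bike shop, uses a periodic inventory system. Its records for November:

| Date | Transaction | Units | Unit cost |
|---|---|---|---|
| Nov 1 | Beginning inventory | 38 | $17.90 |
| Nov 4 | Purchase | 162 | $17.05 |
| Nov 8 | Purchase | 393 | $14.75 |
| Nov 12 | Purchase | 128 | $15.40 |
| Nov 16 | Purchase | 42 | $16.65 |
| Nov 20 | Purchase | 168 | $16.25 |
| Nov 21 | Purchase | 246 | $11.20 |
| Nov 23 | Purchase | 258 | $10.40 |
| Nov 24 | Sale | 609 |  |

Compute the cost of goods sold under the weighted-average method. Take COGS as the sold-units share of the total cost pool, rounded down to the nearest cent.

Nov 24, sell 609: 609/1435 × $20,077.95 → $8,520.88
Ending inventory (cost pool remaining) = $11,557.07

COGS = $8,520.88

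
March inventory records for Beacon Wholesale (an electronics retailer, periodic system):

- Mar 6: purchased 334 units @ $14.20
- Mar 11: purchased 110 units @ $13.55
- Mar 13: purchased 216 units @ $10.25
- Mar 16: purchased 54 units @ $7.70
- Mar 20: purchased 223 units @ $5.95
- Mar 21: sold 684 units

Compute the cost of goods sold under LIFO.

Mar 21, 684 sold [LIFO — newest first]: 223 @ $5.95 + 54 @ $7.70 + 216 @ $10.25 + 110 @ $13.55 + 81 @ $14.20 = $6,597.35
Ending inventory: 253 @ $14.20 = $3,592.60

COGS = $6,597.35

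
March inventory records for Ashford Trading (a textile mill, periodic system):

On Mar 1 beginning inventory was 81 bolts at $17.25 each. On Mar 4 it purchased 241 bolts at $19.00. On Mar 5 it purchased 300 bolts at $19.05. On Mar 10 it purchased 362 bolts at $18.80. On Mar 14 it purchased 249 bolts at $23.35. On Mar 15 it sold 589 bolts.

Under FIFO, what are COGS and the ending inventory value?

Mar 15, 589 sold [FIFO — oldest first]: 81 @ $17.25 + 241 @ $19.00 + 267 @ $19.05 = $11,062.60
Ending inventory: 33 @ $19.05 + 362 @ $18.80 + 249 @ $23.35 = $13,248.40

COGS = $11,062.60; ending inventory = $13,248.40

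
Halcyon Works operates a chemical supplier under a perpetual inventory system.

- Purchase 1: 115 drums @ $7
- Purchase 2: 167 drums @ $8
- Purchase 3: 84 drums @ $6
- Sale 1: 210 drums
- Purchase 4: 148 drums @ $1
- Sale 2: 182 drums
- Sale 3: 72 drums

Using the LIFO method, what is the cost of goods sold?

Sale 1 (210) [LIFO — newest first]: 84 @ $6 + 126 @ $8 = $1,512
Sale 2 (182) [LIFO — newest first]: 148 @ $1 + 34 @ $8 = $420
Sale 3 (72) [LIFO — newest first]: 7 @ $8 + 65 @ $7 = $511
Total COGS = $1,512 + $420 + $511 = $2,443
Ending inventory: 50 @ $7 = $350

COGS = $2,443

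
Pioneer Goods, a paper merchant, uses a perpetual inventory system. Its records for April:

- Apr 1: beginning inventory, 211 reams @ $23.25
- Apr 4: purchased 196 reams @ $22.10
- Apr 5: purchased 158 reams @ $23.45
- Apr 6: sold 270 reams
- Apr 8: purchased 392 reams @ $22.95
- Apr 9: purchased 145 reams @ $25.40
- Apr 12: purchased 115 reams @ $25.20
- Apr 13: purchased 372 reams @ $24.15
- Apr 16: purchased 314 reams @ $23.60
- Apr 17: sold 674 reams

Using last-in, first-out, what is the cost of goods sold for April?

Apr 6, 270 sold [LIFO — newest first]: 158 @ $23.45 + 112 @ $22.10 = $6,180.30
Apr 17, 674 sold [LIFO — newest first]: 314 @ $23.60 + 360 @ $24.15 = $16,104.40
Total COGS = $6,180.30 + $16,104.40 = $22,284.70
Ending inventory: 211 @ $23.25 + 84 @ $22.10 + 392 @ $22.95 + 145 @ $25.40 + 115 @ $25.20 + 12 @ $24.15 = $22,629.35

COGS = $22,284.70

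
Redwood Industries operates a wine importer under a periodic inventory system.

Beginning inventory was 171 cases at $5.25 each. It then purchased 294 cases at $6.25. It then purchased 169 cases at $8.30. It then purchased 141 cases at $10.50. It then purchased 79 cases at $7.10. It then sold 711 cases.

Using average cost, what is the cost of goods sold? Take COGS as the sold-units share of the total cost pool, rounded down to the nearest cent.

Sale 1, sell 711: 711/854 × $6,179.35 → $5,144.63
Ending inventory (cost pool remaining) = $1,034.72
Check: goods available $6,179.35 = COGS $5,144.63 + ending $1,034.72

COGS = $5,144.63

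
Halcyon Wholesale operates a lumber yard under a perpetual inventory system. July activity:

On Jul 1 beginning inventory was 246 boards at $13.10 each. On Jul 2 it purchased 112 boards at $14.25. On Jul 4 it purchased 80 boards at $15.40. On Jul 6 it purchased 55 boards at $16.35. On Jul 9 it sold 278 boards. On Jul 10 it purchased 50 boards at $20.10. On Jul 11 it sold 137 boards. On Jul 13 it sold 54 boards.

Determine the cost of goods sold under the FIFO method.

COGS = $6,557.45

Jul 9, 278 sold [FIFO — oldest first]: 246 @ $13.10 + 32 @ $14.25 = $3,678.60
Jul 11, 137 sold [FIFO — oldest first]: 80 @ $14.25 + 57 @ $15.40 = $2,017.80
Jul 13, 54 sold [FIFO — oldest first]: 23 @ $15.40 + 31 @ $16.35 = $861.05
Total COGS = $3,678.60 + $2,017.80 + $861.05 = $6,557.45
Ending inventory: 24 @ $16.35 + 50 @ $20.10 = $1,397.40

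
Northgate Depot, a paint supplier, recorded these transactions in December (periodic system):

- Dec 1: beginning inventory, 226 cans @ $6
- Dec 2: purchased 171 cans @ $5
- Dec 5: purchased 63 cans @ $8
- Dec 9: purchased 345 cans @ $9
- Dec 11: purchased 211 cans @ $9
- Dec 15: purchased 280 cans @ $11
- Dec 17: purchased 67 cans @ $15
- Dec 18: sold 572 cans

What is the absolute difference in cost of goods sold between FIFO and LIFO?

FIFO COGS: 226 @ $6 + 171 @ $5 + 63 @ $8 + 112 @ $9 = $3,723
LIFO COGS: 67 @ $15 + 280 @ $11 + 211 @ $9 + 14 @ $9 = $6,110
Difference = |$3,723 − $6,110| = $2,387

$2,387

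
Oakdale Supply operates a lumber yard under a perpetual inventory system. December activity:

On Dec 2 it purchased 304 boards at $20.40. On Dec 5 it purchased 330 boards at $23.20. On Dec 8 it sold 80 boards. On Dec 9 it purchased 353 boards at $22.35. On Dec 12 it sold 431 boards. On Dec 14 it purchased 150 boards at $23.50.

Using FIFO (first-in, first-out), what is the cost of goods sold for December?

COGS = $11,004.00

Dec 8, 80 sold [FIFO — oldest first]: 80 @ $20.40 = $1,632.00
Dec 12, 431 sold [FIFO — oldest first]: 224 @ $20.40 + 207 @ $23.20 = $9,372.00
Total COGS = $1,632.00 + $9,372.00 = $11,004.00
Ending inventory: 123 @ $23.20 + 353 @ $22.35 + 150 @ $23.50 = $14,268.15
Check: goods available $25,272.15 = COGS $11,004.00 + ending $14,268.15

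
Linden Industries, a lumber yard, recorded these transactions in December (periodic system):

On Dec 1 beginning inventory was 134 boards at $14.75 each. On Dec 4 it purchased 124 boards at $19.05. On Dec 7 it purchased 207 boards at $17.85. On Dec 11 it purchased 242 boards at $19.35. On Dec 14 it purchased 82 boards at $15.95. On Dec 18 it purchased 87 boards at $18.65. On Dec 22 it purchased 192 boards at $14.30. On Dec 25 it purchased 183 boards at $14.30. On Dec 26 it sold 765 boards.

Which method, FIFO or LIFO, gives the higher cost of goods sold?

FIFO

FIFO COGS: 134 @ $14.75 + 124 @ $19.05 + 207 @ $17.85 + 242 @ $19.35 + 58 @ $15.95 = $13,641.45
LIFO COGS: 183 @ $14.30 + 192 @ $14.30 + 87 @ $18.65 + 82 @ $15.95 + 221 @ $19.35 = $12,569.30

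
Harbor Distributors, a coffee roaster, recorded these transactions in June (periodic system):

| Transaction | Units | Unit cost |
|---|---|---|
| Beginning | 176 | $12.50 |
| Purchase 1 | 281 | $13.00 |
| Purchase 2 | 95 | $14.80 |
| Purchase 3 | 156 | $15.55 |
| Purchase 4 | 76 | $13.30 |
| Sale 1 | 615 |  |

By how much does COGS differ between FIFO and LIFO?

FIFO COGS: 176 @ $12.50 + 281 @ $13.00 + 95 @ $14.80 + 63 @ $15.55 = $8,238.65
LIFO COGS: 76 @ $13.30 + 156 @ $15.55 + 95 @ $14.80 + 281 @ $13.00 + 7 @ $12.50 = $8,583.10
Difference = |$8,238.65 − $8,583.10| = $344.45

$344.45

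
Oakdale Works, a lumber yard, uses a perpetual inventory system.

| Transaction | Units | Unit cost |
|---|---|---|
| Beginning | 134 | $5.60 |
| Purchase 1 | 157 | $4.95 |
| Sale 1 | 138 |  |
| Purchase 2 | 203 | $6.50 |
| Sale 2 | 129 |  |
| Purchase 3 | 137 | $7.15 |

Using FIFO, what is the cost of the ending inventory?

Ending inventory = $2,417.85

Sale 1 (138) [FIFO — oldest first]: 134 @ $5.60 + 4 @ $4.95 = $770.20
Sale 2 (129) [FIFO — oldest first]: 129 @ $4.95 = $638.55
Total COGS = $770.20 + $638.55 = $1,408.75
Ending inventory: 24 @ $4.95 + 203 @ $6.50 + 137 @ $7.15 = $2,417.85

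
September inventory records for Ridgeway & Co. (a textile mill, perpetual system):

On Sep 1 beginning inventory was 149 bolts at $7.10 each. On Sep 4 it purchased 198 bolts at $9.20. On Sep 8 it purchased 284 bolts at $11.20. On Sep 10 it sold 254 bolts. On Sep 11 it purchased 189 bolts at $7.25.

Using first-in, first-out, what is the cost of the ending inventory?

Ending inventory = $5,406.65

Sep 10, 254 sold [FIFO — oldest first]: 149 @ $7.10 + 105 @ $9.20 = $2,023.90
Ending inventory: 93 @ $9.20 + 284 @ $11.20 + 189 @ $7.25 = $5,406.65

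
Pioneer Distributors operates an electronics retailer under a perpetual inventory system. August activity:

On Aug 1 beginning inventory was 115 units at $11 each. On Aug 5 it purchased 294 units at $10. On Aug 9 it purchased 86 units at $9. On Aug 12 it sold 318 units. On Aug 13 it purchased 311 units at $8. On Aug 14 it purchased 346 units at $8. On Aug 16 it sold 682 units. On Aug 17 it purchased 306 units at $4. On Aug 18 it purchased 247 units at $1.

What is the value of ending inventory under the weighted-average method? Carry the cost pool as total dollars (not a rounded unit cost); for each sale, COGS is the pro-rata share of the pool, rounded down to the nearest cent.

After Aug 1: 115 on hand, pool $1,265.00 (≈ $11.0000 each)
After Aug 5: 409 on hand, pool $4,205.00 (≈ $10.2812 each)
After Aug 9: 495 on hand, pool $4,979.00 (≈ $10.0586 each)
Aug 12, sell 318: 318/495 × $4,979.00 → $3,198.63
After Aug 13: 488 on hand, pool $4,268.37 (≈ $8.7467 each)
After Aug 14: 834 on hand, pool $7,036.37 (≈ $8.4369 each)
Aug 16, sell 682: 682/834 × $7,036.37 → $5,753.96
After Aug 17: 458 on hand, pool $2,506.41 (≈ $5.4725 each)
After Aug 18: 705 on hand, pool $2,753.41 (≈ $3.9055 each)
Total COGS = $3,198.63 + $5,753.96 = $8,952.59
Ending inventory (cost pool remaining) = $2,753.41

Ending inventory = $2,753.41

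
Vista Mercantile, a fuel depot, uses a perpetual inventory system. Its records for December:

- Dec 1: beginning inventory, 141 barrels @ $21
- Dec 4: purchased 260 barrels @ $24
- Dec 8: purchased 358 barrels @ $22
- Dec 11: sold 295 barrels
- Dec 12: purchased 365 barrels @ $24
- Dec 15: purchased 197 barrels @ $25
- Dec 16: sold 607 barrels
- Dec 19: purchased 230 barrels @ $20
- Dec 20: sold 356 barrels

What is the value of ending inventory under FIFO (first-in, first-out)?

Dec 11, 295 sold [FIFO — oldest first]: 141 @ $21 + 154 @ $24 = $6,657
Dec 16, 607 sold [FIFO — oldest first]: 106 @ $24 + 358 @ $22 + 143 @ $24 = $13,852
Dec 20, 356 sold [FIFO — oldest first]: 222 @ $24 + 134 @ $25 = $8,678
Total COGS = $6,657 + $13,852 + $8,678 = $29,187
Ending inventory: 63 @ $25 + 230 @ $20 = $6,175

Ending inventory = $6,175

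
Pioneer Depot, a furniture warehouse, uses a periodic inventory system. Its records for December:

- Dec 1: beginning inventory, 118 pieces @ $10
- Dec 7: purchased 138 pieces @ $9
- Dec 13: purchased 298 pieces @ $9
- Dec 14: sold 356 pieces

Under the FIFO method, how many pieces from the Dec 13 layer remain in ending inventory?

Dec 14, 356 sold [FIFO — oldest first]: 118 @ $10 + 138 @ $9 + 100 @ $9 = $3,322
Ending inventory: 198 @ $9 = $1,782

198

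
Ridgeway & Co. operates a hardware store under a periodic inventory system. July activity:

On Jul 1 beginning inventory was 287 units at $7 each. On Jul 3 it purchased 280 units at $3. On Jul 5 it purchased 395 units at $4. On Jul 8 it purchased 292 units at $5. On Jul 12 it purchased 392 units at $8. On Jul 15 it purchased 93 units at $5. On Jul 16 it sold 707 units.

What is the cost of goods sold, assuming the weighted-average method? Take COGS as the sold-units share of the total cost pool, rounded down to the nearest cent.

Jul 16, sell 707: 707/1739 × $9,490.00 → $3,858.21
Ending inventory (cost pool remaining) = $5,631.79
Check: goods available $9,490.00 = COGS $3,858.21 + ending $5,631.79

COGS = $3,858.21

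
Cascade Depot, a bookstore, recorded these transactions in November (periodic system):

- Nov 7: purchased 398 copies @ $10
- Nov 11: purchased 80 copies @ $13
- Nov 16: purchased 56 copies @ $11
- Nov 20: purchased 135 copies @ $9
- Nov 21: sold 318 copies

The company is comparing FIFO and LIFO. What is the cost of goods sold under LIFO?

FIFO COGS: 318 @ $10 = $3,180
LIFO COGS: 135 @ $9 + 56 @ $11 + 80 @ $13 + 47 @ $10 = $3,341

COGS = $3,341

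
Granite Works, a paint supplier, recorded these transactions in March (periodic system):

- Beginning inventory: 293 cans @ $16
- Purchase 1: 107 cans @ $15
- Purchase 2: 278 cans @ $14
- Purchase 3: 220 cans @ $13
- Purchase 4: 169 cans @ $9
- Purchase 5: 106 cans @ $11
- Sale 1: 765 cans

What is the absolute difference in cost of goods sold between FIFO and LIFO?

$1,989

FIFO COGS: 293 @ $16 + 107 @ $15 + 278 @ $14 + 87 @ $13 = $11,316
LIFO COGS: 106 @ $11 + 169 @ $9 + 220 @ $13 + 270 @ $14 = $9,327
Difference = |$11,316 − $9,327| = $1,989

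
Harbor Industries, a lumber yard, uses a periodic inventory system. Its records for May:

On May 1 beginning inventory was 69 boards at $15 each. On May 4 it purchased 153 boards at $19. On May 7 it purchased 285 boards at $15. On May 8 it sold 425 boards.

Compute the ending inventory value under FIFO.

Ending inventory = $1,230

May 8, 425 sold [FIFO — oldest first]: 69 @ $15 + 153 @ $19 + 203 @ $15 = $6,987
Ending inventory: 82 @ $15 = $1,230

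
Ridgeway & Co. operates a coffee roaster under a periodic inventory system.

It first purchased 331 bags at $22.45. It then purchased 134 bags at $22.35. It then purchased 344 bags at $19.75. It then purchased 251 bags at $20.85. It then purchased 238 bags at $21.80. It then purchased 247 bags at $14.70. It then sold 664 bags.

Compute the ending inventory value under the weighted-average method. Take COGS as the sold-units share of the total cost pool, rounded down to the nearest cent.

Sale 1, sell 664: 664/1545 × $31,272.50 → $13,440.09
Ending inventory (cost pool remaining) = $17,832.41
Check: goods available $31,272.50 = COGS $13,440.09 + ending $17,832.41

Ending inventory = $17,832.41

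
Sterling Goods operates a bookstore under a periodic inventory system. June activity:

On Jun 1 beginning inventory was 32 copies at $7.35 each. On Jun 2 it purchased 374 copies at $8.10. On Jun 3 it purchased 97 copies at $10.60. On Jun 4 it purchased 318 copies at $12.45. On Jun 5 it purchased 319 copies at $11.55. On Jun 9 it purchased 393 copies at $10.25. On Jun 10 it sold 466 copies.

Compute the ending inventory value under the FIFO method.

Jun 10, 466 sold [FIFO — oldest first]: 32 @ $7.35 + 374 @ $8.10 + 60 @ $10.60 = $3,900.60
Ending inventory: 37 @ $10.60 + 318 @ $12.45 + 319 @ $11.55 + 393 @ $10.25 = $12,064.00

Ending inventory = $12,064.00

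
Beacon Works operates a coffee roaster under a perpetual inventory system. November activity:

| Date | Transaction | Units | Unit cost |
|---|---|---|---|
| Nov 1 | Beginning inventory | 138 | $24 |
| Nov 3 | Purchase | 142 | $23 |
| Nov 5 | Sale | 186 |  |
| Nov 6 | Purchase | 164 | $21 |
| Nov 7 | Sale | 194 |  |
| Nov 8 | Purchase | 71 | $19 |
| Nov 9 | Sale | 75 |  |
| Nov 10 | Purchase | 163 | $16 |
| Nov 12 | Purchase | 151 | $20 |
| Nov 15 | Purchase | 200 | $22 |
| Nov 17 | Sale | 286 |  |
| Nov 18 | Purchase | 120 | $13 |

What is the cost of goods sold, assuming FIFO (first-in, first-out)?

Nov 5, 186 sold [FIFO — oldest first]: 138 @ $24 + 48 @ $23 = $4,416
Nov 7, 194 sold [FIFO — oldest first]: 94 @ $23 + 100 @ $21 = $4,262
Nov 9, 75 sold [FIFO — oldest first]: 64 @ $21 + 11 @ $19 = $1,553
Nov 17, 286 sold [FIFO — oldest first]: 60 @ $19 + 163 @ $16 + 63 @ $20 = $5,008
Total COGS = $4,416 + $4,262 + $1,553 + $5,008 = $15,239
Ending inventory: 88 @ $20 + 200 @ $22 + 120 @ $13 = $7,720
Check: goods available $22,959 = COGS $15,239 + ending $7,720

COGS = $15,239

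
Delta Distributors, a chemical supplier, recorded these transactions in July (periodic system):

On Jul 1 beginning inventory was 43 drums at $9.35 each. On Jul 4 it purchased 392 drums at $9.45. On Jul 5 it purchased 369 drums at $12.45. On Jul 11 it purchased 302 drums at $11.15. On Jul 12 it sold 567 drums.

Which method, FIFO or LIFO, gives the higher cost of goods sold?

LIFO

FIFO COGS: 43 @ $9.35 + 392 @ $9.45 + 132 @ $12.45 = $5,749.85
LIFO COGS: 302 @ $11.15 + 265 @ $12.45 = $6,666.55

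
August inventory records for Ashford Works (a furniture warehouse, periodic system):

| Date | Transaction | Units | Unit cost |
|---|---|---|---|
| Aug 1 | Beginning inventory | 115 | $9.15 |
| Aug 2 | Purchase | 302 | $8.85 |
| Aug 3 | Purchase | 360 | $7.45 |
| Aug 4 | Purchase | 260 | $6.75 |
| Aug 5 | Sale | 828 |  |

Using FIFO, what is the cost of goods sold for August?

COGS = $6,751.20

Aug 5, 828 sold [FIFO — oldest first]: 115 @ $9.15 + 302 @ $8.85 + 360 @ $7.45 + 51 @ $6.75 = $6,751.20
Ending inventory: 209 @ $6.75 = $1,410.75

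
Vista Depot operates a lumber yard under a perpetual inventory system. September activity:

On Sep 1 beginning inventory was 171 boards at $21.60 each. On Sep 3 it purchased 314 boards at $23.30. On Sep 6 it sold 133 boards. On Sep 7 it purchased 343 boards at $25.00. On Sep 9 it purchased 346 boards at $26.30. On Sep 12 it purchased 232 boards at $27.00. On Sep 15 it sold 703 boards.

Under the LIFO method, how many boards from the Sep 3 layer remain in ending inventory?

181

Sep 6, 133 sold [LIFO — newest first]: 133 @ $23.30 = $3,098.90
Sep 15, 703 sold [LIFO — newest first]: 232 @ $27.00 + 346 @ $26.30 + 125 @ $25.00 = $18,488.80
Total COGS = $3,098.90 + $18,488.80 = $21,587.70
Ending inventory: 171 @ $21.60 + 181 @ $23.30 + 218 @ $25.00 = $13,360.90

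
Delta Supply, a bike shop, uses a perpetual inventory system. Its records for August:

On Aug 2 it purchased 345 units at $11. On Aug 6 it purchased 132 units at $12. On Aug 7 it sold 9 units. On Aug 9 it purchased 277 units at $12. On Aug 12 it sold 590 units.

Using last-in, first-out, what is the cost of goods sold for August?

COGS = $6,998

Aug 7, 9 sold [LIFO — newest first]: 9 @ $12 = $108
Aug 12, 590 sold [LIFO — newest first]: 277 @ $12 + 123 @ $12 + 190 @ $11 = $6,890
Total COGS = $108 + $6,890 = $6,998
Ending inventory: 155 @ $11 = $1,705
Check: goods available $8,703 = COGS $6,998 + ending $1,705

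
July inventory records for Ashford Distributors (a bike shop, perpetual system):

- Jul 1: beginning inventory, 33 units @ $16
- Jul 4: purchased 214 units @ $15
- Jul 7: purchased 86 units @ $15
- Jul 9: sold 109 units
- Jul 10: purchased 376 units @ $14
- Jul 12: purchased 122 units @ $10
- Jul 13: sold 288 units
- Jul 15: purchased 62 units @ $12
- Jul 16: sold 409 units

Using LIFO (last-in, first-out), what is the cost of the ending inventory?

Ending inventory = $1,338

Jul 9, 109 sold [LIFO — newest first]: 86 @ $15 + 23 @ $15 = $1,635
Jul 13, 288 sold [LIFO — newest first]: 122 @ $10 + 166 @ $14 = $3,544
Jul 16, 409 sold [LIFO — newest first]: 62 @ $12 + 210 @ $14 + 137 @ $15 = $5,739
Total COGS = $1,635 + $3,544 + $5,739 = $10,918
Ending inventory: 33 @ $16 + 54 @ $15 = $1,338
Check: goods available $12,256 = COGS $10,918 + ending $1,338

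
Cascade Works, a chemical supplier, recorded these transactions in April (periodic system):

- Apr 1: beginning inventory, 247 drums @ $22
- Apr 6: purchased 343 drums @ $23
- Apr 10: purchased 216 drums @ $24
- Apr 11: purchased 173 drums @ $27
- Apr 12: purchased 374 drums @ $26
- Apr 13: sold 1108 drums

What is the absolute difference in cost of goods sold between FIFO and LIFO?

$980

FIFO COGS: 247 @ $22 + 343 @ $23 + 216 @ $24 + 173 @ $27 + 129 @ $26 = $26,532
LIFO COGS: 374 @ $26 + 173 @ $27 + 216 @ $24 + 343 @ $23 + 2 @ $22 = $27,512
Difference = |$26,532 − $27,512| = $980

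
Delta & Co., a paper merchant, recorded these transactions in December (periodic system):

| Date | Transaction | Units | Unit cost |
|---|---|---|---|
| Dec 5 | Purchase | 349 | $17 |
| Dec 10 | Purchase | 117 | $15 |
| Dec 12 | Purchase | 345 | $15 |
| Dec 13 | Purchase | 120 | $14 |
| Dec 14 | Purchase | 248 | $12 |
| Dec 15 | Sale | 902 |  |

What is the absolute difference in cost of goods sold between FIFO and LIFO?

FIFO COGS: 349 @ $17 + 117 @ $15 + 345 @ $15 + 91 @ $14 = $14,137
LIFO COGS: 248 @ $12 + 120 @ $14 + 345 @ $15 + 117 @ $15 + 72 @ $17 = $12,810
Difference = |$14,137 − $12,810| = $1,327

$1,327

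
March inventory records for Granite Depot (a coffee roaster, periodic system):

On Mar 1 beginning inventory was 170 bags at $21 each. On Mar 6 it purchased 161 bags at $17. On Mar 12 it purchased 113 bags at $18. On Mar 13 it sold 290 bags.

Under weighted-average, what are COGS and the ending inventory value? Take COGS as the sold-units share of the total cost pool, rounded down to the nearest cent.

Mar 13, sell 290: 290/444 × $8,341.00 → $5,447.95
Ending inventory (cost pool remaining) = $2,893.05

COGS = $5,447.95; ending inventory = $2,893.05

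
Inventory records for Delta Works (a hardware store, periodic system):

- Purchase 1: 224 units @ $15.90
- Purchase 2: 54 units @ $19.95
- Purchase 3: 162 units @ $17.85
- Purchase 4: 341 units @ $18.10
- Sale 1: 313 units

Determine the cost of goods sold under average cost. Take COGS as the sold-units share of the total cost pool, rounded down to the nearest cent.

COGS = $5,491.60

Sale 1, sell 313: 313/781 × $13,702.70 → $5,491.60
Ending inventory (cost pool remaining) = $8,211.10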